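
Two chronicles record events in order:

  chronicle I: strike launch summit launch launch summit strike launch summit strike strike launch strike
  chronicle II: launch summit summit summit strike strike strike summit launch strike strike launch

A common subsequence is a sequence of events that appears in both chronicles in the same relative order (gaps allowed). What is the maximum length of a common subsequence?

8

Match launch at chronicle I[2]=chronicle II[1], summit at chronicle I[3]=chronicle II[3], summit at chronicle I[6]=chronicle II[4], strike at chronicle I[7]=chronicle II[7], launch at chronicle I[8]=chronicle II[9], strike at chronicle I[10]=chronicle II[10], strike at chronicle I[11]=chronicle II[11], launch at chronicle I[12]=chronicle II[12] — 8 events in the same relative order in both. dp[13][12] = 8 confirms this is the maximum.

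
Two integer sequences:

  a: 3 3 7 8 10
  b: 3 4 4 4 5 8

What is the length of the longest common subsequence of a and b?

Let dp[i][j] be the LCS length of the first i values of a and the first j values of b. dp[i][j] = dp[i-1][j-1]+1 when the i-th and j-th values match, else max(dp[i-1][j], dp[i][j-1]).
    ·  3  4  4  4  5  8
 ·  0  0  0  0  0  0  0
 3  0  1  1  1  1  1  1
 3  0  1  1  1  1  1  1
 7  0  1  1  1  1  1  1
 8  0  1  1  1  1  1  2
10  0  1  1  1  1  1  2
dp[5][6] = 2. One LCS (by backtracking along matches): 3, 8.

2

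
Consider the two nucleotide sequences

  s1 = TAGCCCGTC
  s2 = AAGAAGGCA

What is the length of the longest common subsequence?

Match A at s1[2]=s2[5], then G at s1[3]=s2[6], then G at s1[7]=s2[7], then C at s1[9]=s2[8] — 4 bases in the same relative order in both. The LCS DP gives dp[9][9] = 4, so this is optimal.

4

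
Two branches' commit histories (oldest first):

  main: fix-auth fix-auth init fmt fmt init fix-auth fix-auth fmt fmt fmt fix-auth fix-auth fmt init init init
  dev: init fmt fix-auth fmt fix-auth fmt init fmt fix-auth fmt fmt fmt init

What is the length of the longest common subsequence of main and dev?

9

Match fix-auth (main #1, dev #3), then fix-auth (main #2, dev #5), then init (main #3, dev #7), then fmt (main #5, dev #8), then fix-auth (main #8, dev #9), then fmt (main #10, dev #10), then fmt (main #11, dev #11), then fmt (main #14, dev #12), then init (main #17, dev #13) — 9 commits in the same relative order in both. dp[17][13] = 9 confirms this is the maximum.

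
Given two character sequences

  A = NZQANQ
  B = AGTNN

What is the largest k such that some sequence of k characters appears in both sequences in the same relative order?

2

Let dp[i][j] be the LCS length of the first i characters of A and the first j characters of B. dp[i][j] = dp[i-1][j-1]+1 when the i-th and j-th characters match, else max(dp[i-1][j], dp[i][j-1]).
    ·  A  G  T  N  N
 ·  0  0  0  0  0  0
 N  0  0  0  0  1  1
 Z  0  0  0  0  1  1
 Q  0  0  0  0  1  1
 A  0  1  1  1  1  1
 N  0  1  1  1  2  2
 Q  0  1  1  1  2  2
dp[6][5] = 2. One LCS (by backtracking along matches): NN.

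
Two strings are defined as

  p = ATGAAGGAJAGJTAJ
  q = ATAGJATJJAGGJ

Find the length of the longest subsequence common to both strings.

9

Pick A (p #1, q #1); then T (p #2, q #2); then A (p #5, q #3); then G (p #6, q #4); then A (p #8, q #6); then J (p #9, q #9); then A (p #10, q #10); then G (p #11, q #12); then J (p #15, q #13); all 9 characters appear in both, in order. dp[15][13] = 9 confirms this is the maximum.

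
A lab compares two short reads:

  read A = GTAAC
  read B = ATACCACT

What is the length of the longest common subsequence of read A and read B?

4

Taking T (read A #2, read B #2), then A (read A #3, read B #3), then A (read A #4, read B #6), then C (read A #5, read B #7) gives a common subsequence of length 4, and the DP table's final entry dp[5][8] is also 4, so no common subsequence is longer.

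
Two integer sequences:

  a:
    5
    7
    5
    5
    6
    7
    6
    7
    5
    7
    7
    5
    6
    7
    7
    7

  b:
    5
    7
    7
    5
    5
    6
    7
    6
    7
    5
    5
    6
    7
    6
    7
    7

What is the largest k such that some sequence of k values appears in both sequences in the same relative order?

14

One common subsequence of length 14: 5 at a[1]=b[1], 7 at a[2]=b[3], 5 at a[3]=b[4], 5 at a[4]=b[5], 6 at a[5]=b[6], 7 at a[6]=b[7], 6 at a[7]=b[8], 7 at a[8]=b[9], 5 at a[9]=b[10], 5 at a[12]=b[11], 6 at a[13]=b[12], 7 at a[14]=b[13], 7 at a[15]=b[15], 7 at a[16]=b[16], and the DP table's final entry dp[16][16] is also 14, so no common subsequence is longer.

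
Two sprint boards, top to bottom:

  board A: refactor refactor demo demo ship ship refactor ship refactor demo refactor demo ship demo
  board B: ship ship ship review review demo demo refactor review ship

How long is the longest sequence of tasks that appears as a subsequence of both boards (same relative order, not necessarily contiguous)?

6

Match ship at board A[5]=board B[1]; then ship at board A[6]=board B[2]; then ship at board A[8]=board B[3]; then demo at board A[10]=board B[7]; then refactor at board A[11]=board B[8]; then ship at board A[13]=board B[10] — 6 tasks in the same relative order in both. dp[14][10] = 6 confirms this is the maximum.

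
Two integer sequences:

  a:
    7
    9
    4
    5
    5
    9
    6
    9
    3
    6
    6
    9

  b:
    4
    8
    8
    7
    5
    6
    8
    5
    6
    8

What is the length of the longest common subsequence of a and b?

Let dp[i][j] be the LCS length of the first i values of a and the first j values of b. dp[i][j] = dp[i-1][j-1]+1 when the i-th and j-th values match, else max(dp[i-1][j], dp[i][j-1]).
    ·  4  8  8  7  5  6  8  5  6  8
 ·  0  0  0  0  0  0  0  0  0  0  0
 7  0  0  0  0  1  1  1  1  1  1  1
 9  0  0  0  0  1  1  1  1  1  1  1
 4  0  1  1  1  1  1  1  1  1  1  1
 5  0  1  1  1  1  2  2  2  2  2  2
 5  0  1  1  1  1  2  2  2  3  3  3
 9  0  1  1  1  1  2  2  2  3  3  3
 6  0  1  1  1  1  2  3  3  3  4  4
 9  0  1  1  1  1  2  3  3  3  4  4
 3  0  1  1  1  1  2  3  3  3  4  4
 6  0  1  1  1  1  2  3  3  3  4  4
 6  0  1  1  1  1  2  3  3  3  4  4
 9  0  1  1  1  1  2  3  3  3  4  4
dp[12][10] = 4. One LCS (by backtracking along matches): 7, 5, 5, 6.

4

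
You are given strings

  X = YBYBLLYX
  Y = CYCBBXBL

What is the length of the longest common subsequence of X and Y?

Let dp[i][j] be the LCS length of the first i characters of X and the first j characters of Y. dp[i][j] = dp[i-1][j-1]+1 when the i-th and j-th characters match, else max(dp[i-1][j], dp[i][j-1]).
    ·  C  Y  C  B  B  X  B  L
 ·  0  0  0  0  0  0  0  0  0
 Y  0  0  1  1  1  1  1  1  1
 B  0  0  1  1  2  2  2  2  2
 Y  0  0  1  1  2  2  2  2  2
 B  0  0  1  1  2  3  3  3  3
 L  0  0  1  1  2  3  3  3  4
 L  0  0  1  1  2  3  3  3  4
 Y  0  0  1  1  2  3  3  3  4
 X  0  0  1  1  2  3  4  4  4
dp[8][8] = 4. One LCS (by backtracking along matches): YBBL.

4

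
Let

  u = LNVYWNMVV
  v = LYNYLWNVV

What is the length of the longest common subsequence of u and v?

Let dp[i][j] be the LCS length of the first i characters of u and the first j characters of v. dp[i][j] = dp[i-1][j-1]+1 when the i-th and j-th characters match, else max(dp[i-1][j], dp[i][j-1]).
    ·  L  Y  N  Y  L  W  N  V  V
 ·  0  0  0  0  0  0  0  0  0  0
 L  0  1  1  1  1  1  1  1  1  1
 N  0  1  1  2  2  2  2  2  2  2
 V  0  1  1  2  2  2  2  2  3  3
 Y  0  1  2  2  3  3  3  3  3  3
 W  0  1  2  2  3  3  4  4  4  4
 N  0  1  2  3  3  3  4  5  5  5
 M  0  1  2  3  3  3  4  5  5  5
 V  0  1  2  3  3  3  4  5  6  6
 V  0  1  2  3  3  3  4  5  6  7
dp[9][9] = 7. One LCS (by backtracking along matches): LNYWNVV.

7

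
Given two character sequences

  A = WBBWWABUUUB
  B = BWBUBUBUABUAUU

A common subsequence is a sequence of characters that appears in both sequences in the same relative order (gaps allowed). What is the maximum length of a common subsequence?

8

Match W [1,2], B [2,5], B [3,7], A [6,9], B [7,10], U [8,11], U [9,13], U [10,14] — 8 characters in the same relative order in both. dp[11][14] = 8 confirms this is the maximum.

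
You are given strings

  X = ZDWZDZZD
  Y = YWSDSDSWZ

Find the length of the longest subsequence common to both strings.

Match D [2,6] → W [3,8] → Z [7,9] — 3 characters in the same relative order in both. dp[8][9] = 3 confirms this is the maximum.

3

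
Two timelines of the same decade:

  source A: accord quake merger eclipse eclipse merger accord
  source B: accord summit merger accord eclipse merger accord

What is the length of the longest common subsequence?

One common subsequence of length 5: accord [1,1], merger [3,3], eclipse [5,5], merger [6,6], accord [7,7]. The LCS DP gives dp[7][7] = 5, so this is optimal.

5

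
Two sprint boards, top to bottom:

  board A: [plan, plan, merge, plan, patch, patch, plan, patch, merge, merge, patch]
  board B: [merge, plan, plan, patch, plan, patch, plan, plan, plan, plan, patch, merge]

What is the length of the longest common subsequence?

7

One common subsequence of length 7: plan (board A #1, board B #2); then plan (board A #2, board B #3); then plan (board A #4, board B #5); then patch (board A #5, board B #6); then plan (board A #7, board B #10); then patch (board A #8, board B #11); then merge (board A #10, board B #12). The LCS DP gives dp[11][12] = 7, so this is optimal.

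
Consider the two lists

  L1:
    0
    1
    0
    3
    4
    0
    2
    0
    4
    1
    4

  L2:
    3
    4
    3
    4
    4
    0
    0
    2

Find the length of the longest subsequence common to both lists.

4

Taking 3 (L1 #4, L2 #3); then 4 (L1 #5, L2 #5); then 0 (L1 #6, L2 #7); then 2 (L1 #7, L2 #8) gives a common subsequence of length 4, and the DP table's final entry dp[11][8] is also 4, so no common subsequence is longer.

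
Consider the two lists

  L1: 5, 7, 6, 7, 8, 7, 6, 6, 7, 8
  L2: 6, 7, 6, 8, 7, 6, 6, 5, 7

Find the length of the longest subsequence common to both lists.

7

Let dp[i][j] be the LCS length of the first i values of L1 and the first j values of L2. dp[i][j] = dp[i-1][j-1]+1 when the i-th and j-th values match, else max(dp[i-1][j], dp[i][j-1]).
    ·  6  7  6  8  7  6  6  5  7
 ·  0  0  0  0  0  0  0  0  0  0
 5  0  0  0  0  0  0  0  0  1  1
 7  0  0  1  1  1  1  1  1  1  2
 6  0  1  1  2  2  2  2  2  2  2
 7  0  1  2  2  2  3  3  3  3  3
 8  0  1  2  2  3  3  3  3  3  3
 7  0  1  2  2  3  4  4  4  4  4
 6  0  1  2  3  3  4  5  5  5  5
 6  0  1  2  3  3  4  5  6  6  6
 7  0  1  2  3  3  4  5  6  6  7
 8  0  1  2  3  4  4  5  6  6  7
dp[10][9] = 7. One LCS (by backtracking along matches): 7, 6, 8, 7, 6, 6, 7.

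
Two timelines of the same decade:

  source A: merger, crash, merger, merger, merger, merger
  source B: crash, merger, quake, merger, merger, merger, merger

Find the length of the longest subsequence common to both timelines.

Pick merger (source A #1, source B #2), then merger (source A #3, source B #4), then merger (source A #4, source B #5), then merger (source A #5, source B #6), then merger (source A #6, source B #7); all 5 events appear in both, in order, and the DP table's final entry dp[6][7] is also 5, so no common subsequence is longer.

5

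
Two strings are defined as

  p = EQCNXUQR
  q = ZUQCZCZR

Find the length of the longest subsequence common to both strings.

3

Let dp[i][j] be the LCS length of the first i characters of p and the first j characters of q. dp[i][j] = dp[i-1][j-1]+1 when the i-th and j-th characters match, else max(dp[i-1][j], dp[i][j-1]).
    ·  Z  U  Q  C  Z  C  Z  R
 ·  0  0  0  0  0  0  0  0  0
 E  0  0  0  0  0  0  0  0  0
 Q  0  0  0  1  1  1  1  1  1
 C  0  0  0  1  2  2  2  2  2
 N  0  0  0  1  2  2  2  2  2
 X  0  0  0  1  2  2  2  2  2
 U  0  0  1  1  2  2  2  2  2
 Q  0  0  1  2  2  2  2  2  2
 R  0  0  1  2  2  2  2  2  3
dp[8][8] = 3. One LCS (by backtracking along matches): QCR.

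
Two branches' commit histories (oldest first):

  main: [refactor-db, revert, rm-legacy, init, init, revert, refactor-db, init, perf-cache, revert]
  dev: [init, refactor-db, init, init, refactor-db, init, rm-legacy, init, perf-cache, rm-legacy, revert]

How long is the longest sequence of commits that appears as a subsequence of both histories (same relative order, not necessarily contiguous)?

Taking refactor-db at main[1]=dev[2] → init at main[4]=dev[3] → init at main[5]=dev[4] → refactor-db at main[7]=dev[5] → init at main[8]=dev[8] → perf-cache at main[9]=dev[9] → revert at main[10]=dev[11] gives a common subsequence of length 7. Since dp[10][11] = 7, nothing longer is possible.

7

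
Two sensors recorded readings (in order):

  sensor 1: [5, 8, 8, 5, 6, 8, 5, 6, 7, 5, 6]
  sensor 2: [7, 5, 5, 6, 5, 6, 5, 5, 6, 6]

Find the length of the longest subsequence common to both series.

One common subsequence of length 7: 5 [1,2] → 5 [4,3] → 6 [5,4] → 5 [7,5] → 6 [8,6] → 5 [10,8] → 6 [11,10]. The LCS DP gives dp[11][10] = 7, so this is optimal.

7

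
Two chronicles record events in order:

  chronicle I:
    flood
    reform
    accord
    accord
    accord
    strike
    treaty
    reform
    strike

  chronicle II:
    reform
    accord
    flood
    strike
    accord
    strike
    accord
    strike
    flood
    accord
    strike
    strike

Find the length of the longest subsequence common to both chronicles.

6

Match flood [1,3], then accord [3,5], then accord [4,7], then accord [5,10], then strike [6,11], then strike [9,12] — 6 events in the same relative order in both. The LCS DP gives dp[9][12] = 6, so this is optimal.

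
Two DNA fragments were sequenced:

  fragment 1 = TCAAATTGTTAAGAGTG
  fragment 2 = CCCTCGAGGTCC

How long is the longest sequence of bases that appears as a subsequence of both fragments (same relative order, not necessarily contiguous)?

Pick T (fragment 1 #1, fragment 2 #4), then C (fragment 1 #2, fragment 2 #5), then G (fragment 1 #8, fragment 2 #6), then A (fragment 1 #12, fragment 2 #7), then G (fragment 1 #13, fragment 2 #8), then G (fragment 1 #15, fragment 2 #9), then T (fragment 1 #16, fragment 2 #10); all 7 bases appear in both, in order, and the DP table's final entry dp[17][12] is also 7, so no common subsequence is longer.

7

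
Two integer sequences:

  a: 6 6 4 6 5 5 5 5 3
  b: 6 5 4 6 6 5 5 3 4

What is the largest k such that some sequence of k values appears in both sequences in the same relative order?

Let dp[i][j] be the LCS length of the first i values of a and the first j values of b. dp[i][j] = dp[i-1][j-1]+1 when the i-th and j-th values match, else max(dp[i-1][j], dp[i][j-1]).
    ·  6  5  4  6  6  5  5  3  4
 ·  0  0  0  0  0  0  0  0  0  0
 6  0  1  1  1  1  1  1  1  1  1
 6  0  1  1  1  2  2  2  2  2  2
 4  0  1  1  2  2  2  2  2  2  3
 6  0  1  1  2  3  3  3  3  3  3
 5  0  1  2  2  3  3  4  4  4  4
 5  0  1  2  2  3  3  4  5  5  5
 5  0  1  2  2  3  3  4  5  5  5
 5  0  1  2  2  3  3  4  5  5  5
 3  0  1  2  2  3  3  4  5  6  6
dp[9][9] = 6. One LCS (by backtracking along matches): 6, 6, 6, 5, 5, 3.

6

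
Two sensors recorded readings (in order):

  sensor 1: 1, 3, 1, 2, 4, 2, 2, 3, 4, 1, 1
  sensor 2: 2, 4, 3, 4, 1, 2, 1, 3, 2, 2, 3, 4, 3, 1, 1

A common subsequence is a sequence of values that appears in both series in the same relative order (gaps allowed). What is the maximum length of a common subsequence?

9

Match 3 at sensor 1[2]=sensor 2[3]; then 1 at sensor 1[3]=sensor 2[5]; then 2 at sensor 1[4]=sensor 2[6]; then 2 at sensor 1[6]=sensor 2[9]; then 2 at sensor 1[7]=sensor 2[10]; then 3 at sensor 1[8]=sensor 2[11]; then 4 at sensor 1[9]=sensor 2[12]; then 1 at sensor 1[10]=sensor 2[14]; then 1 at sensor 1[11]=sensor 2[15] — 9 values in the same relative order in both. The LCS DP gives dp[11][15] = 9, so this is optimal.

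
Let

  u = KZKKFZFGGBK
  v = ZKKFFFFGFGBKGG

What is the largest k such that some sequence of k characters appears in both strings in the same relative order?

Taking Z [2,1], then K [3,2], then K [4,3], then F [5,6], then F [7,7], then G [8,8], then G [9,10], then B [10,11], then K [11,12] gives a common subsequence of length 9. The LCS DP gives dp[11][14] = 9, so this is optimal.

9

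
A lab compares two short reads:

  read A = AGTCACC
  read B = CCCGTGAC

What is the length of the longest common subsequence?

Let dp[i][j] be the LCS length of the first i bases of read A and the first j bases of read B. dp[i][j] = dp[i-1][j-1]+1 when the i-th and j-th bases match, else max(dp[i-1][j], dp[i][j-1]).
    ·  C  C  C  G  T  G  A  C
 ·  0  0  0  0  0  0  0  0  0
 A  0  0  0  0  0  0  0  1  1
 G  0  0  0  0  1  1  1  1  1
 T  0  0  0  0  1  2  2  2  2
 C  0  1  1  1  1  2  2  2  3
 A  0  1  1  1  1  2  2  3  3
 C  0  1  2  2  2  2  2  3  4
 C  0  1  2  3  3  3  3  3  4
dp[7][8] = 4. One LCS (by backtracking along matches): GTAC.

4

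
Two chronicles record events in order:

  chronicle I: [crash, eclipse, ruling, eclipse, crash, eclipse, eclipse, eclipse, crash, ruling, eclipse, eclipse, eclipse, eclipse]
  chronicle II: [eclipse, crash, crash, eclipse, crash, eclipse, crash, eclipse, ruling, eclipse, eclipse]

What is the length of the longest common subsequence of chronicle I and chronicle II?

One common subsequence of length 8: crash (chronicle I #1, chronicle II #3); then eclipse (chronicle I #2, chronicle II #4); then eclipse (chronicle I #4, chronicle II #6); then crash (chronicle I #5, chronicle II #7); then eclipse (chronicle I #8, chronicle II #8); then ruling (chronicle I #10, chronicle II #9); then eclipse (chronicle I #13, chronicle II #10); then eclipse (chronicle I #14, chronicle II #11). The LCS DP gives dp[14][11] = 8, so this is optimal.

8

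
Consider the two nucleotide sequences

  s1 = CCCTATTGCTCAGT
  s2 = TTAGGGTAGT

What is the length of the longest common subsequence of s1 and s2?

Let dp[i][j] be the LCS length of the first i bases of s1 and the first j bases of s2. dp[i][j] = dp[i-1][j-1]+1 when the i-th and j-th bases match, else max(dp[i-1][j], dp[i][j-1]).
    ·  T  T  A  G  G  G  T  A  G  T
 ·  0  0  0  0  0  0  0  0  0  0  0
 C  0  0  0  0  0  0  0  0  0  0  0
 C  0  0  0  0  0  0  0  0  0  0  0
 C  0  0  0  0  0  0  0  0  0  0  0
 T  0  1  1  1  1  1  1  1  1  1  1
 A  0  1  1  2  2  2  2  2  2  2  2
 T  0  1  2  2  2  2  2  3  3  3  3
 T  0  1  2  2  2  2  2  3  3  3  4
 G  0  1  2  2  3  3  3  3  3  4  4
 C  0  1  2  2  3  3  3  3  3  4  4
 T  0  1  2  2  3  3  3  4  4  4  5
 C  0  1  2  2  3  3  3  4  4  4  5
 A  0  1  2  3  3  3  3  4  5  5  5
 G  0  1  2  3  4  4  4  4  5  6  6
 T  0  1  2  3  4  4  4  5  5  6  7
dp[14][10] = 7. One LCS (by backtracking along matches): TAGTAGT.

7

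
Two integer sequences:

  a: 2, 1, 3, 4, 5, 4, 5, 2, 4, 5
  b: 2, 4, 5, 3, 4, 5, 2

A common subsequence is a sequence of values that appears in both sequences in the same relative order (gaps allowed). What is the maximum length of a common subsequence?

6

One common subsequence of length 6: 2 (a #1, b #1), then 4 (a #4, b #2), then 5 (a #5, b #3), then 4 (a #6, b #5), then 5 (a #7, b #6), then 2 (a #8, b #7). dp[10][7] = 6 confirms this is the maximum.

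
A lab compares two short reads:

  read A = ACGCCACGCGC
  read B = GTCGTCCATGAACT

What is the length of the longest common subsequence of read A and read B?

One common subsequence of length 7: C at read A[2]=read B[3], then G at read A[3]=read B[4], then C at read A[4]=read B[6], then C at read A[5]=read B[7], then A at read A[6]=read B[8], then G at read A[8]=read B[10], then C at read A[9]=read B[13], and the DP table's final entry dp[11][14] is also 7, so no common subsequence is longer.

7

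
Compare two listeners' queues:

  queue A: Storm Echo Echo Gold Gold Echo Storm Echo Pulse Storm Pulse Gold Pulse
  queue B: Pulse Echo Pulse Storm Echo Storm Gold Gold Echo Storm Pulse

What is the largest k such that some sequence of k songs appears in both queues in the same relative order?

Pick Storm [1,4]; then Echo [2,5]; then Gold [4,7]; then Gold [5,8]; then Echo [8,9]; then Storm [10,10]; then Pulse [13,11]; all 7 songs appear in both, in order, and the DP table's final entry dp[13][11] is also 7, so no common subsequence is longer.

7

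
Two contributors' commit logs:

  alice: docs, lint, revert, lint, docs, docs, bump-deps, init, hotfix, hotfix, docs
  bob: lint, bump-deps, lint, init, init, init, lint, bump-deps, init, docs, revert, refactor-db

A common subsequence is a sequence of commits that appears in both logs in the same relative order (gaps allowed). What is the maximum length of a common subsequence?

Taking lint (alice #2, bob #3), then lint (alice #4, bob #7), then bump-deps (alice #7, bob #8), then init (alice #8, bob #9), then docs (alice #11, bob #10) gives a common subsequence of length 5. Since dp[11][12] = 5, nothing longer is possible.

5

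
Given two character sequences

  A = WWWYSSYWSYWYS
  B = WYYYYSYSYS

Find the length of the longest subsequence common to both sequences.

7

Taking W [1,1], then Y [4,5], then S [6,6], then Y [7,7], then S [9,8], then Y [12,9], then S [13,10] gives a common subsequence of length 7. Since dp[13][10] = 7, nothing longer is possible.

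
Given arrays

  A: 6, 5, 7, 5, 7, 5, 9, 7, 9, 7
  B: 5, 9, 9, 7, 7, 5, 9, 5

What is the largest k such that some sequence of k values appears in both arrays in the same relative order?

5

Pick 5 [2,1] → 7 [3,4] → 7 [5,5] → 5 [6,6] → 9 [7,7]; all 5 values appear in both, in order, and the DP table's final entry dp[10][8] is also 5, so no common subsequence is longer.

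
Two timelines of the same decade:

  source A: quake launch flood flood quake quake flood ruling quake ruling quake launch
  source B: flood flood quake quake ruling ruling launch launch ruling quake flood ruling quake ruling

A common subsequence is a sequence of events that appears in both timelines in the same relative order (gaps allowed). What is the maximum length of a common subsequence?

One common subsequence of length 8: flood (source A #3, source B #1), flood (source A #4, source B #2), quake (source A #5, source B #4), quake (source A #6, source B #10), flood (source A #7, source B #11), ruling (source A #8, source B #12), quake (source A #9, source B #13), ruling (source A #10, source B #14). Since dp[12][14] = 8, nothing longer is possible.

8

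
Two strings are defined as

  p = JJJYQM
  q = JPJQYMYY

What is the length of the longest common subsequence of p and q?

One common subsequence of length 4: J at p[1]=q[1]; then J at p[2]=q[3]; then Y at p[4]=q[5]; then M at p[6]=q[6], and the DP table's final entry dp[6][8] is also 4, so no common subsequence is longer.

4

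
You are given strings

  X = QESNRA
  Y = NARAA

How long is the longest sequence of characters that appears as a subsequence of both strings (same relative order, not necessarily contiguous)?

Let dp[i][j] be the LCS length of the first i characters of X and the first j characters of Y. dp[i][j] = dp[i-1][j-1]+1 when the i-th and j-th characters match, else max(dp[i-1][j], dp[i][j-1]).
    ·  N  A  R  A  A
 ·  0  0  0  0  0  0
 Q  0  0  0  0  0  0
 E  0  0  0  0  0  0
 S  0  0  0  0  0  0
 N  0  1  1  1  1  1
 R  0  1  1  2  2  2
 A  0  1  2  2  3  3
dp[6][5] = 3. One LCS (by backtracking along matches): NRA.

3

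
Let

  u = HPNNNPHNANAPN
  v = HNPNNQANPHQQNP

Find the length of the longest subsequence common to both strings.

One common subsequence of length 9: H at u[1]=v[1], P at u[2]=v[3], N at u[3]=v[4], N at u[4]=v[5], N at u[5]=v[8], P at u[6]=v[9], H at u[7]=v[10], N at u[10]=v[13], P at u[12]=v[14]. The LCS DP gives dp[13][14] = 9, so this is optimal.

9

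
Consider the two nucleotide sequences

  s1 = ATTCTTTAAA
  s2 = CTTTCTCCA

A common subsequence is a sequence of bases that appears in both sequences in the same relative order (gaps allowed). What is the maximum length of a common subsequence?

5

Taking T at s1[2]=s2[3]; then T at s1[3]=s2[4]; then C at s1[4]=s2[5]; then T at s1[5]=s2[6]; then A at s1[10]=s2[9] gives a common subsequence of length 5. Since dp[10][9] = 5, nothing longer is possible.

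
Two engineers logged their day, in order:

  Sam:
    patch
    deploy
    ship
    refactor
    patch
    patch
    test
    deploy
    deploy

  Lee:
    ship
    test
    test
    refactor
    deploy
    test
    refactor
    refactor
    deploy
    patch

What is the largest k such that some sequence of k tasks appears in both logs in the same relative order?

4

Pick ship (Sam #3, Lee #1); then refactor (Sam #4, Lee #4); then test (Sam #7, Lee #6); then deploy (Sam #8, Lee #9); all 4 tasks appear in both, in order. dp[9][10] = 4 confirms this is the maximum.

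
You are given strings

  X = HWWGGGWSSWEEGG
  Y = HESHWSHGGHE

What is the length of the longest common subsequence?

One common subsequence of length 5: H [1,4] → W [2,5] → G [4,8] → G [5,9] → E [12,11]. dp[14][11] = 5 confirms this is the maximum.

5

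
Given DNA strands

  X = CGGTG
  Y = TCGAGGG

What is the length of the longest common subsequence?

One common subsequence of length 4: C (X #1, Y #2), G (X #2, Y #5), G (X #3, Y #6), G (X #5, Y #7). The LCS DP gives dp[5][7] = 4, so this is optimal.

4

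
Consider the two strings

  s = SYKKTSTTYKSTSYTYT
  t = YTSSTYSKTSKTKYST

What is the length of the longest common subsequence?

11

Pick Y at s[2]=t[1] → T at s[5]=t[2] → S at s[6]=t[4] → T at s[8]=t[5] → Y at s[9]=t[6] → K at s[10]=t[8] → T at s[12]=t[9] → S at s[13]=t[10] → T at s[15]=t[12] → Y at s[16]=t[14] → T at s[17]=t[16]; all 11 characters appear in both, in order. dp[17][16] = 11 confirms this is the maximum.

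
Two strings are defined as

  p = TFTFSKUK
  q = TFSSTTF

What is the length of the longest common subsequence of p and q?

Let dp[i][j] be the LCS length of the first i characters of p and the first j characters of q. dp[i][j] = dp[i-1][j-1]+1 when the i-th and j-th characters match, else max(dp[i-1][j], dp[i][j-1]).
    ·  T  F  S  S  T  T  F
 ·  0  0  0  0  0  0  0  0
 T  0  1  1  1  1  1  1  1
 F  0  1  2  2  2  2  2  2
 T  0  1  2  2  2  3  3  3
 F  0  1  2  2  2  3  3  4
 S  0  1  2  3  3  3  3  4
 K  0  1  2  3  3  3  3  4
 U  0  1  2  3  3  3  3  4
 K  0  1  2  3  3  3  3  4
dp[8][7] = 4. One LCS (by backtracking along matches): TFTF.

4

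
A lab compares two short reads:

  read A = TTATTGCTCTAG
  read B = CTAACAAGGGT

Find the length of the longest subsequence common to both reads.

Let dp[i][j] be the LCS length of the first i bases of read A and the first j bases of read B. dp[i][j] = dp[i-1][j-1]+1 when the i-th and j-th bases match, else max(dp[i-1][j], dp[i][j-1]).
    ·  C  T  A  A  C  A  A  G  G  G  T
 ·  0  0  0  0  0  0  0  0  0  0  0  0
 T  0  0  1  1  1  1  1  1  1  1  1  1
 T  0  0  1  1  1  1  1  1  1  1  1  2
 A  0  0  1  2  2  2  2  2  2  2  2  2
 T  0  0  1  2  2  2  2  2  2  2  2  3
 T  0  0  1  2  2  2  2  2  2  2  2  3
 G  0  0  1  2  2  2  2  2  3  3  3  3
 C  0  1  1  2  2  3  3  3  3  3  3  3
 T  0  1  2  2  2  3  3  3  3  3  3  4
 C  0  1  2  2  2  3  3  3  3  3  3  4
 T  0  1  2  2  2  3  3  3  3  3  3  4
 A  0  1  2  3  3  3  4  4  4  4  4  4
 G  0  1  2  3  3  3  4  4  5  5  5  5
dp[12][11] = 5. One LCS (by backtracking along matches): TACAG.

5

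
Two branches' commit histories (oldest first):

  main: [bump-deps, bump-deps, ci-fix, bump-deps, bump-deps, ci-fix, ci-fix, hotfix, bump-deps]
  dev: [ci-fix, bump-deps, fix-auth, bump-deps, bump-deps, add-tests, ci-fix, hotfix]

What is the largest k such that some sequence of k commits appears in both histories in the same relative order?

Taking bump-deps at main[1]=dev[2]; then bump-deps at main[2]=dev[4]; then bump-deps at main[4]=dev[5]; then ci-fix at main[7]=dev[7]; then hotfix at main[8]=dev[8] gives a common subsequence of length 5, and the DP table's final entry dp[9][8] is also 5, so no common subsequence is longer.

5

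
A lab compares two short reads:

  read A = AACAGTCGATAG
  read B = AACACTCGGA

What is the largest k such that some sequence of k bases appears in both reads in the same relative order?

8

Let dp[i][j] be the LCS length of the first i bases of read A and the first j bases of read B. dp[i][j] = dp[i-1][j-1]+1 when the i-th and j-th bases match, else max(dp[i-1][j], dp[i][j-1]).
    ·  A  A  C  A  C  T  C  G  G  A
 ·  0  0  0  0  0  0  0  0  0  0  0
 A  0  1  1  1  1  1  1  1  1  1  1
 A  0  1  2  2  2  2  2  2  2  2  2
 C  0  1  2  3  3  3  3  3  3  3  3
 A  0  1  2  3  4  4  4  4  4  4  4
 G  0  1  2  3  4  4  4  4  5  5  5
 T  0  1  2  3  4  4  5  5  5  5  5
 C  0  1  2  3  4  5  5  6  6  6  6
 G  0  1  2  3  4  5  5  6  7  7  7
 A  0  1  2  3  4  5  5  6  7  7  8
 T  0  1  2  3  4  5  6  6  7  7  8
 A  0  1  2  3  4  5  6  6  7  7  8
 G  0  1  2  3  4  5  6  6  7  8  8
dp[12][10] = 8. One LCS (by backtracking along matches): AACATCGA.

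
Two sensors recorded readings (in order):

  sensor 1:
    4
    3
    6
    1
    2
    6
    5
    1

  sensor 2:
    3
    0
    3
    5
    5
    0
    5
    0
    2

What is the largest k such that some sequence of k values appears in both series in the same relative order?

2

Let dp[i][j] be the LCS length of the first i values of sensor 1 and the first j values of sensor 2. dp[i][j] = dp[i-1][j-1]+1 when the i-th and j-th values match, else max(dp[i-1][j], dp[i][j-1]).
    ·  3  0  3  5  5  0  5  0  2
 ·  0  0  0  0  0  0  0  0  0  0
 4  0  0  0  0  0  0  0  0  0  0
 3  0  1  1  1  1  1  1  1  1  1
 6  0  1  1  1  1  1  1  1  1  1
 1  0  1  1  1  1  1  1  1  1  1
 2  0  1  1  1  1  1  1  1  1  2
 6  0  1  1  1  1  1  1  1  1  2
 5  0  1  1  1  2  2  2  2  2  2
 1  0  1  1  1  2  2  2  2  2  2
dp[8][9] = 2. One LCS (by backtracking along matches): 3, 2.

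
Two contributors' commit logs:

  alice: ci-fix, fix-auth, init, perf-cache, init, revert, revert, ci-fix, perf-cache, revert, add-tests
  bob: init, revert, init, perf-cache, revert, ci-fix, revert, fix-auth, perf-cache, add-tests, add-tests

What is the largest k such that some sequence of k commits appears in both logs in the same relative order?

Pick init [3,3], then perf-cache [4,4], then revert [6,5], then revert [7,7], then perf-cache [9,9], then add-tests [11,11]; all 6 commits appear in both, in order. The LCS DP gives dp[11][11] = 6, so this is optimal.

6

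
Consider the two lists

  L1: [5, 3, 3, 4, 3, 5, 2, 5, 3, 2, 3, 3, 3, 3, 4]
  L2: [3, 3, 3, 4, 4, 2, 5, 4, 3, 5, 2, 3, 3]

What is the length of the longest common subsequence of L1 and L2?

One common subsequence of length 9: 3 (L1 #2, L2 #2), then 3 (L1 #3, L2 #3), then 4 (L1 #4, L2 #5), then 2 (L1 #7, L2 #6), then 5 (L1 #8, L2 #7), then 3 (L1 #9, L2 #9), then 2 (L1 #10, L2 #11), then 3 (L1 #13, L2 #12), then 3 (L1 #14, L2 #13). dp[15][13] = 9 confirms this is the maximum.

9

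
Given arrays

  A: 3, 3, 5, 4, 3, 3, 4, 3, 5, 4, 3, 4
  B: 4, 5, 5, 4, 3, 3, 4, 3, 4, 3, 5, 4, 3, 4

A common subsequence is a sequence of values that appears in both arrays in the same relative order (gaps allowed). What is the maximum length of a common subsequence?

10

Match 3 (A #1, B #5); then 3 (A #2, B #6); then 4 (A #4, B #7); then 3 (A #6, B #8); then 4 (A #7, B #9); then 3 (A #8, B #10); then 5 (A #9, B #11); then 4 (A #10, B #12); then 3 (A #11, B #13); then 4 (A #12, B #14) — 10 values in the same relative order in both, and the DP table's final entry dp[12][14] is also 10, so no common subsequence is longer.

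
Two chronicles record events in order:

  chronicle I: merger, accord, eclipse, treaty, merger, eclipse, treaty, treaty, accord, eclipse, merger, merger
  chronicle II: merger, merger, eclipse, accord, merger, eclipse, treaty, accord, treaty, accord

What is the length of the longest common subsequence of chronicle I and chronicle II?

7

Match merger at chronicle I[1]=chronicle II[2] → accord at chronicle I[2]=chronicle II[4] → merger at chronicle I[5]=chronicle II[5] → eclipse at chronicle I[6]=chronicle II[6] → treaty at chronicle I[7]=chronicle II[7] → treaty at chronicle I[8]=chronicle II[9] → accord at chronicle I[9]=chronicle II[10] — 7 events in the same relative order in both. The LCS DP gives dp[12][10] = 7, so this is optimal.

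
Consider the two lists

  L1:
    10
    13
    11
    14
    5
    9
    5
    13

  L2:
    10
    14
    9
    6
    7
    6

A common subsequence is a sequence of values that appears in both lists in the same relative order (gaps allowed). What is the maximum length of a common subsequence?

Let dp[i][j] be the LCS length of the first i values of L1 and the first j values of L2. dp[i][j] = dp[i-1][j-1]+1 when the i-th and j-th values match, else max(dp[i-1][j], dp[i][j-1]).
    · 10 14  9  6  7  6
 ·  0  0  0  0  0  0  0
10  0  1  1  1  1  1  1
13  0  1  1  1  1  1  1
11  0  1  1  1  1  1  1
14  0  1  2  2  2  2  2
 5  0  1  2  2  2  2  2
 9  0  1  2  3  3  3  3
 5  0  1  2  3  3  3  3
13  0  1  2  3  3  3  3
dp[8][6] = 3. One LCS (by backtracking along matches): 10, 14, 9.

3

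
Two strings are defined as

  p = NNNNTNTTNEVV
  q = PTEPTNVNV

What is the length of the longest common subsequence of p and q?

5

Pick T [5,2] → T [8,5] → N [9,6] → V [11,7] → V [12,9]; all 5 characters appear in both, in order. The LCS DP gives dp[12][9] = 5, so this is optimal.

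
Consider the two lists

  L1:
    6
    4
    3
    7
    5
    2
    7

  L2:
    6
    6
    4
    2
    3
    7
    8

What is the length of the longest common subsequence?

Match 6 at L1[1]=L2[2] → 4 at L1[2]=L2[3] → 3 at L1[3]=L2[5] → 7 at L1[4]=L2[6] — 4 values in the same relative order in both, and the DP table's final entry dp[7][7] is also 4, so no common subsequence is longer.

4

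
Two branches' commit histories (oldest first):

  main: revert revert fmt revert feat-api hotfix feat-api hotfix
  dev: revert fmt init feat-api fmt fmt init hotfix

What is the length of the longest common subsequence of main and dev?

One common subsequence of length 4: revert (main #2, dev #1); then fmt (main #3, dev #2); then feat-api (main #5, dev #4); then hotfix (main #8, dev #8). Since dp[8][8] = 4, nothing longer is possible.

4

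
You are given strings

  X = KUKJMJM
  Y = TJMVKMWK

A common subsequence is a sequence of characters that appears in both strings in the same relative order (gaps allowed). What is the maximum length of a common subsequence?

3

Taking J (X #4, Y #2), then M (X #5, Y #3), then M (X #7, Y #6) gives a common subsequence of length 3. The LCS DP gives dp[7][8] = 3, so this is optimal.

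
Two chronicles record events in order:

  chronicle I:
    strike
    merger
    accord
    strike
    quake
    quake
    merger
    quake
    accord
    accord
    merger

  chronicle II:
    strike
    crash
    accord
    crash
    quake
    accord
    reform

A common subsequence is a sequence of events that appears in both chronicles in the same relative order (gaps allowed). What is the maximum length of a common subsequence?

4

One common subsequence of length 4: strike (chronicle I #1, chronicle II #1), then accord (chronicle I #3, chronicle II #3), then quake (chronicle I #8, chronicle II #5), then accord (chronicle I #9, chronicle II #6), and the DP table's final entry dp[11][7] is also 4, so no common subsequence is longer.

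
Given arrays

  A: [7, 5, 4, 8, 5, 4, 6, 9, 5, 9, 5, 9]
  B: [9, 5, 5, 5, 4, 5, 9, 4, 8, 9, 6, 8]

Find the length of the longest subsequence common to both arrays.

Let dp[i][j] be the LCS length of the first i values of A and the first j values of B. dp[i][j] = dp[i-1][j-1]+1 when the i-th and j-th values match, else max(dp[i-1][j], dp[i][j-1]).
    ·  9  5  5  5  4  5  9  4  8  9  6  8
 ·  0  0  0  0  0  0  0  0  0  0  0  0  0
 7  0  0  0  0  0  0  0  0  0  0  0  0  0
 5  0  0  1  1  1  1  1  1  1  1  1  1  1
 4  0  0  1  1  1  2  2  2  2  2  2  2  2
 8  0  0  1  1  1  2  2  2  2  3  3  3  3
 5  0  0  1  2  2  2  3  3  3  3  3  3  3
 4  0  0  1  2  2  3  3  3  4  4  4  4  4
 6  0  0  1  2  2  3  3  3  4  4  4  5  5
 9  0  1  1  2  2  3  3  4  4  4  5  5  5
 5  0  1  2  2  3  3  4  4  4  4  5  5  5
 9  0  1  2  2  3  3  4  5  5  5  5  5  5
 5  0  1  2  3  3  3  4  5  5  5  5  5  5
 9  0  1  2  3  3  3  4  5  5  5  6  6  6
dp[12][12] = 6. One LCS (by backtracking along matches): 5, 5, 4, 5, 9, 9.

6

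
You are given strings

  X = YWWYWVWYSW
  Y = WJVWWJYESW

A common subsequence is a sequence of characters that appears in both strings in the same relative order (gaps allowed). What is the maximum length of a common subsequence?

Let dp[i][j] be the LCS length of the first i characters of X and the first j characters of Y. dp[i][j] = dp[i-1][j-1]+1 when the i-th and j-th characters match, else max(dp[i-1][j], dp[i][j-1]).
    ·  W  J  V  W  W  J  Y  E  S  W
 ·  0  0  0  0  0  0  0  0  0  0  0
 Y  0  0  0  0  0  0  0  1  1  1  1
 W  0  1  1  1  1  1  1  1  1  1  2
 W  0  1  1  1  2  2  2  2  2  2  2
 Y  0  1  1  1  2  2  2  3  3  3  3
 W  0  1  1  1  2  3  3  3  3  3  4
 V  0  1  1  2  2  3  3  3  3  3  4
 W  0  1  1  2  3  3  3  3  3  3  4
 Y  0  1  1  2  3  3  3  4  4  4  4
 S  0  1  1  2  3  3  3  4  4  5  5
 W  0  1  1  2  3  4  4  4  4  5  6
dp[10][10] = 6. One LCS (by backtracking along matches): WWWYSW.

6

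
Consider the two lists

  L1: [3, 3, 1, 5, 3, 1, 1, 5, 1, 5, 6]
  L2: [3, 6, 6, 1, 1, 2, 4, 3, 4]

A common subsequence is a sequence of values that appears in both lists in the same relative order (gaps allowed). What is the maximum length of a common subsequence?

3

Let dp[i][j] be the LCS length of the first i values of L1 and the first j values of L2. dp[i][j] = dp[i-1][j-1]+1 when the i-th and j-th values match, else max(dp[i-1][j], dp[i][j-1]).
    ·  3  6  6  1  1  2  4  3  4
 ·  0  0  0  0  0  0  0  0  0  0
 3  0  1  1  1  1  1  1  1  1  1
 3  0  1  1  1  1  1  1  1  2  2
 1  0  1  1  1  2  2  2  2  2  2
 5  0  1  1  1  2  2  2  2  2  2
 3  0  1  1  1  2  2  2  2  3  3
 1  0  1  1  1  2  3  3  3  3  3
 1  0  1  1  1  2  3  3  3  3  3
 5  0  1  1  1  2  3  3  3  3  3
 1  0  1  1  1  2  3  3  3  3  3
 5  0  1  1  1  2  3  3  3  3  3
 6  0  1  2  2  2  3  3  3  3  3
dp[11][9] = 3. One LCS (by backtracking along matches): 3, 1, 3.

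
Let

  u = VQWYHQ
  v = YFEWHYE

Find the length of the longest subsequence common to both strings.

One common subsequence of length 2: W [3,4]; then Y [4,6]. Since dp[6][7] = 2, nothing longer is possible.

2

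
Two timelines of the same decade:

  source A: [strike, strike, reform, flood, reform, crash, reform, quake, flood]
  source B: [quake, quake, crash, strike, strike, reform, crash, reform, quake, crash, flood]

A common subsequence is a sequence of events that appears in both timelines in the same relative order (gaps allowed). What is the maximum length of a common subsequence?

7

Pick strike [1,4]; then strike [2,5]; then reform [5,6]; then crash [6,7]; then reform [7,8]; then quake [8,9]; then flood [9,11]; all 7 events appear in both, in order. Since dp[9][11] = 7, nothing longer is possible.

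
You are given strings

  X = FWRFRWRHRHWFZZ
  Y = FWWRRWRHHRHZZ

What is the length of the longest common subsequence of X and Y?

Match F [1,1], then W [2,3], then R [3,4], then R [5,5], then W [6,6], then R [7,7], then H [8,9], then R [9,10], then H [10,11], then Z [13,12], then Z [14,13] — 11 characters in the same relative order in both. The LCS DP gives dp[14][13] = 11, so this is optimal.

11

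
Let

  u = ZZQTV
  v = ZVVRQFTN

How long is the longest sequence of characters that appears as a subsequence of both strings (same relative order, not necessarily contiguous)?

Let dp[i][j] be the LCS length of the first i characters of u and the first j characters of v. dp[i][j] = dp[i-1][j-1]+1 when the i-th and j-th characters match, else max(dp[i-1][j], dp[i][j-1]).
    ·  Z  V  V  R  Q  F  T  N
 ·  0  0  0  0  0  0  0  0  0
 Z  0  1  1  1  1  1  1  1  1
 Z  0  1  1  1  1  1  1  1  1
 Q  0  1  1  1  1  2  2  2  2
 T  0  1  1  1  1  2  2  3  3
 V  0  1  2  2  2  2  2  3  3
dp[5][8] = 3. One LCS (by backtracking along matches): ZQT.

3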